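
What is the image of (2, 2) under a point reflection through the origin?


Reflection through origin: (x, y) -> (-x, -y)
(2, 2) -> (-2, -2)

(-2, -2)


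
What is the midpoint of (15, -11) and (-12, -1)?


Midpoint = ((15+-12)/2, (-11+-1)/2) = (1.5, -6)

(1.5, -6)


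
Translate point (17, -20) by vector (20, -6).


Translation: (x+dx, y+dy) = (17+20, -20+-6) = (37, -26)

(37, -26)


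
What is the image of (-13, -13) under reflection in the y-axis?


Reflection across y-axis: (x, y) -> (-x, y)
(-13, -13) -> (13, -13)

(13, -13)


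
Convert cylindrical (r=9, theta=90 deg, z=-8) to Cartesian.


x = 9 * cos(90) = 0
y = 9 * sin(90) = 9
z = -8

(0, 9, -8)


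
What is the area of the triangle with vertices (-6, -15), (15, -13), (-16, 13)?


Area = |x1(y2-y3) + x2(y3-y1) + x3(y1-y2)| / 2
= |-6*(-13-13) + 15*(13--15) + -16*(-15--13)| / 2
= 304

304


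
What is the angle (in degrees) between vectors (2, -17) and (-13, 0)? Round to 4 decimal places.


dot = 2*-13 + -17*0 = -26
|u| = 17.1172, |v| = 13
cos(angle) = -0.1168
angle = 96.7098 degrees

96.7098 degrees


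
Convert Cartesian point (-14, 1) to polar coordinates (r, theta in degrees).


r = sqrt((-14)^2 + 1^2) = 14.0357
theta = atan2(1, -14) = 175.9144 degrees

r = 14.0357, theta = 175.9144 degrees


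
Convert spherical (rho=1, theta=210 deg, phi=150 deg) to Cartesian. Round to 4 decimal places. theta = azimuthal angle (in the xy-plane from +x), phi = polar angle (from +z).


x = 1 * sin(150) * cos(210) = -0.433
y = 1 * sin(150) * sin(210) = -0.25
z = 1 * cos(150) = -0.866

(-0.433, -0.25, -0.866)


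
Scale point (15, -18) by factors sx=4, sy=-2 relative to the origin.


Scaling: (x*sx, y*sy) = (15*4, -18*-2) = (60, 36)

(60, 36)


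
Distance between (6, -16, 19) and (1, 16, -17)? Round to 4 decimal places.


d = sqrt((1-6)^2 + (16--16)^2 + (-17-19)^2) = 48.4252

48.4252


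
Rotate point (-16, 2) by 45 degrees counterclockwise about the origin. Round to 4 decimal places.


x' = -16*cos(45) - 2*sin(45) = -12.7279
y' = -16*sin(45) + 2*cos(45) = -9.8995

(-12.7279, -9.8995)


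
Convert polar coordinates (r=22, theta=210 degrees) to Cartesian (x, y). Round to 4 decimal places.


x = 22 * cos(210) = -19.0526
y = 22 * sin(210) = -11

(-19.0526, -11)


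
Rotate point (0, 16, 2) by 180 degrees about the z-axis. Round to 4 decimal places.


x' = 0*cos(180) - 16*sin(180) = 0
y' = 0*sin(180) + 16*cos(180) = -16
z' = 2

(0, -16, 2)


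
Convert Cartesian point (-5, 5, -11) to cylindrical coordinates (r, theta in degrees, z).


r = sqrt((-5)^2 + 5^2) = 7.0711
theta = atan2(5, -5) = 135 deg
z = -11

r = 7.0711, theta = 135 deg, z = -11


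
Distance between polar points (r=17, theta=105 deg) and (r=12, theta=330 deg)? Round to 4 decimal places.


d = sqrt(r1^2 + r2^2 - 2*r1*r2*cos(t2-t1))
d = sqrt(17^2 + 12^2 - 2*17*12*cos(330-105)) = 26.8607

26.8607


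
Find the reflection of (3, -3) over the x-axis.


Reflection across x-axis: (x, y) -> (x, -y)
(3, -3) -> (3, 3)

(3, 3)


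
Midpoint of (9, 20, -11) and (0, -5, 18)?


Midpoint = ((9+0)/2, (20+-5)/2, (-11+18)/2) = (4.5, 7.5, 3.5)

(4.5, 7.5, 3.5)


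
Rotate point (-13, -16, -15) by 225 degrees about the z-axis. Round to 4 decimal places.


x' = -13*cos(225) - -16*sin(225) = -2.1213
y' = -13*sin(225) + -16*cos(225) = 20.5061
z' = -15

(-2.1213, 20.5061, -15)


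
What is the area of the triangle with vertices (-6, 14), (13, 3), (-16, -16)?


Area = |x1(y2-y3) + x2(y3-y1) + x3(y1-y2)| / 2
= |-6*(3--16) + 13*(-16-14) + -16*(14-3)| / 2
= 340

340


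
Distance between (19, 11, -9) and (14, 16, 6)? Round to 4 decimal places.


d = sqrt((14-19)^2 + (16-11)^2 + (6--9)^2) = 16.5831

16.5831


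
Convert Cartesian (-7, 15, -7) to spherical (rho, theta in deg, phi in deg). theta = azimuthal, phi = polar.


rho = sqrt((-7)^2 + 15^2 + (-7)^2) = 17.9722
theta = atan2(15, -7) = 115.0169 deg
phi = acos(-7/17.9722) = 112.9228 deg

rho = 17.9722, theta = 115.0169 deg, phi = 112.9228 deg


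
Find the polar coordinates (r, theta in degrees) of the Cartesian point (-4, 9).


r = sqrt((-4)^2 + 9^2) = 9.8489
theta = atan2(9, -4) = 113.9625 degrees

r = 9.8489, theta = 113.9625 degrees


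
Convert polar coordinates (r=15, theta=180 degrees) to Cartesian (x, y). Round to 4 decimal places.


x = 15 * cos(180) = -15
y = 15 * sin(180) = 0

(-15, 0)


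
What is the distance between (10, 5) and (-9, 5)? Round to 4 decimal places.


d = sqrt((-9-10)^2 + (5-5)^2) = 19

19


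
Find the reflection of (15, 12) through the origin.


Reflection through origin: (x, y) -> (-x, -y)
(15, 12) -> (-15, -12)

(-15, -12)


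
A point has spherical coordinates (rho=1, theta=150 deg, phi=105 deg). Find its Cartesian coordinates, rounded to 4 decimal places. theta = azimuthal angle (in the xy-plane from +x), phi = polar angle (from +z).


x = 1 * sin(105) * cos(150) = -0.8365
y = 1 * sin(105) * sin(150) = 0.483
z = 1 * cos(105) = -0.2588

(-0.8365, 0.483, -0.2588)


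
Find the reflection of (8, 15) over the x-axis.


Reflection across x-axis: (x, y) -> (x, -y)
(8, 15) -> (8, -15)

(8, -15)


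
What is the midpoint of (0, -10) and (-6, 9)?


Midpoint = ((0+-6)/2, (-10+9)/2) = (-3, -0.5)

(-3, -0.5)


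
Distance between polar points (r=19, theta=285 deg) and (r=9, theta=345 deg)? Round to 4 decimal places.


d = sqrt(r1^2 + r2^2 - 2*r1*r2*cos(t2-t1))
d = sqrt(19^2 + 9^2 - 2*19*9*cos(345-285)) = 16.4621

16.4621


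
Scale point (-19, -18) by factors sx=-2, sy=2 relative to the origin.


Scaling: (x*sx, y*sy) = (-19*-2, -18*2) = (38, -36)

(38, -36)


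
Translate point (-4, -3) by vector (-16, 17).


Translation: (x+dx, y+dy) = (-4+-16, -3+17) = (-20, 14)

(-20, 14)


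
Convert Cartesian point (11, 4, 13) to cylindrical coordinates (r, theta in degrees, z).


r = sqrt(11^2 + 4^2) = 11.7047
theta = atan2(4, 11) = 19.9831 deg
z = 13

r = 11.7047, theta = 19.9831 deg, z = 13


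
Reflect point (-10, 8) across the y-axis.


Reflection across y-axis: (x, y) -> (-x, y)
(-10, 8) -> (10, 8)

(10, 8)


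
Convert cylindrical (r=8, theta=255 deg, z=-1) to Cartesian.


x = 8 * cos(255) = -2.0706
y = 8 * sin(255) = -7.7274
z = -1

(-2.0706, -7.7274, -1)


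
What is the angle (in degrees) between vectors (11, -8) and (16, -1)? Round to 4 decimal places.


dot = 11*16 + -8*-1 = 184
|u| = 13.6015, |v| = 16.0312
cos(angle) = 0.8439
angle = 32.451 degrees

32.451 degrees


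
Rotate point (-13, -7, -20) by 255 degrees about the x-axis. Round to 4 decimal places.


x' = -13
y' = -7*cos(255) - -20*sin(255) = -17.5068
z' = -7*sin(255) + -20*cos(255) = 11.9379

(-13, -17.5068, 11.9379)


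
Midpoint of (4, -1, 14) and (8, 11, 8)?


Midpoint = ((4+8)/2, (-1+11)/2, (14+8)/2) = (6, 5, 11)

(6, 5, 11)


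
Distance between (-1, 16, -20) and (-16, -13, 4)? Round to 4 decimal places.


d = sqrt((-16--1)^2 + (-13-16)^2 + (4--20)^2) = 40.5216

40.5216


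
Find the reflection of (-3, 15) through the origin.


Reflection through origin: (x, y) -> (-x, -y)
(-3, 15) -> (3, -15)

(3, -15)


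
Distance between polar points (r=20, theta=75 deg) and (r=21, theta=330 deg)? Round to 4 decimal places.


d = sqrt(r1^2 + r2^2 - 2*r1*r2*cos(t2-t1))
d = sqrt(20^2 + 21^2 - 2*20*21*cos(330-75)) = 32.5332

32.5332


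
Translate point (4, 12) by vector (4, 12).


Translation: (x+dx, y+dy) = (4+4, 12+12) = (8, 24)

(8, 24)


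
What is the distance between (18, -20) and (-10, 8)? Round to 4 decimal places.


d = sqrt((-10-18)^2 + (8--20)^2) = 39.598

39.598


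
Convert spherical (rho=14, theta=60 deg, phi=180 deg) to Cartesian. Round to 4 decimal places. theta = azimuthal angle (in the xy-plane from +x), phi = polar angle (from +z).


x = 14 * sin(180) * cos(60) = 0
y = 14 * sin(180) * sin(60) = 0
z = 14 * cos(180) = -14

(0, 0, -14)


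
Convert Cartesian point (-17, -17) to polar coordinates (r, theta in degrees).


r = sqrt((-17)^2 + (-17)^2) = 24.0416
theta = atan2(-17, -17) = 225 degrees

r = 24.0416, theta = 225 degrees


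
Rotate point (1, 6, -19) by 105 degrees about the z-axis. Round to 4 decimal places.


x' = 1*cos(105) - 6*sin(105) = -6.0544
y' = 1*sin(105) + 6*cos(105) = -0.587
z' = -19

(-6.0544, -0.587, -19)


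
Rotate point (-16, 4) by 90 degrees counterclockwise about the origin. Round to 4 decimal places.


x' = -16*cos(90) - 4*sin(90) = -4
y' = -16*sin(90) + 4*cos(90) = -16

(-4, -16)


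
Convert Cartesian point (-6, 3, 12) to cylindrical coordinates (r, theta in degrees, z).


r = sqrt((-6)^2 + 3^2) = 6.7082
theta = atan2(3, -6) = 153.4349 deg
z = 12

r = 6.7082, theta = 153.4349 deg, z = 12


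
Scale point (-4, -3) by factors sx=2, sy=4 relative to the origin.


Scaling: (x*sx, y*sy) = (-4*2, -3*4) = (-8, -12)

(-8, -12)


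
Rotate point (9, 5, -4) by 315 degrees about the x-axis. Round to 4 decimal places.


x' = 9
y' = 5*cos(315) - -4*sin(315) = 0.7071
z' = 5*sin(315) + -4*cos(315) = -6.364

(9, 0.7071, -6.364)


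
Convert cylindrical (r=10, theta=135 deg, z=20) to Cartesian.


x = 10 * cos(135) = -7.0711
y = 10 * sin(135) = 7.0711
z = 20

(-7.0711, 7.0711, 20)


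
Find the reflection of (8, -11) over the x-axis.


Reflection across x-axis: (x, y) -> (x, -y)
(8, -11) -> (8, 11)

(8, 11)


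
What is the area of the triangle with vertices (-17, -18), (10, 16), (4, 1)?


Area = |x1(y2-y3) + x2(y3-y1) + x3(y1-y2)| / 2
= |-17*(16-1) + 10*(1--18) + 4*(-18-16)| / 2
= 100.5

100.5


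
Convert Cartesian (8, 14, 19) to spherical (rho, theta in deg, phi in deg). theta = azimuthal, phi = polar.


rho = sqrt(8^2 + 14^2 + 19^2) = 24.9199
theta = atan2(14, 8) = 60.2551 deg
phi = acos(19/24.9199) = 40.3199 deg

rho = 24.9199, theta = 60.2551 deg, phi = 40.3199 deg


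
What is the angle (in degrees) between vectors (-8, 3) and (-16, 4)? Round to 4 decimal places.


dot = -8*-16 + 3*4 = 140
|u| = 8.544, |v| = 16.4924
cos(angle) = 0.9935
angle = 6.5198 degrees

6.5198 degrees


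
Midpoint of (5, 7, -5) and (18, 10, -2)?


Midpoint = ((5+18)/2, (7+10)/2, (-5+-2)/2) = (11.5, 8.5, -3.5)

(11.5, 8.5, -3.5)


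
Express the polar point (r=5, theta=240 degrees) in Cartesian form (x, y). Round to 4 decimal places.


x = 5 * cos(240) = -2.5
y = 5 * sin(240) = -4.3301

(-2.5, -4.3301)


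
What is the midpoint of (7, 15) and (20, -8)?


Midpoint = ((7+20)/2, (15+-8)/2) = (13.5, 3.5)

(13.5, 3.5)


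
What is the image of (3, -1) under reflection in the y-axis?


Reflection across y-axis: (x, y) -> (-x, y)
(3, -1) -> (-3, -1)

(-3, -1)


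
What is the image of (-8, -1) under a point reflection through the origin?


Reflection through origin: (x, y) -> (-x, -y)
(-8, -1) -> (8, 1)

(8, 1)


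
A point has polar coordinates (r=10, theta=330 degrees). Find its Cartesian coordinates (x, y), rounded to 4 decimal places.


x = 10 * cos(330) = 8.6603
y = 10 * sin(330) = -5

(8.6603, -5)


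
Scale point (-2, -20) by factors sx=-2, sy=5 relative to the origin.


Scaling: (x*sx, y*sy) = (-2*-2, -20*5) = (4, -100)

(4, -100)


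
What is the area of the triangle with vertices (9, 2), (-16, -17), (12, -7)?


Area = |x1(y2-y3) + x2(y3-y1) + x3(y1-y2)| / 2
= |9*(-17--7) + -16*(-7-2) + 12*(2--17)| / 2
= 141

141


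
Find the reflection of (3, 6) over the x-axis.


Reflection across x-axis: (x, y) -> (x, -y)
(3, 6) -> (3, -6)

(3, -6)


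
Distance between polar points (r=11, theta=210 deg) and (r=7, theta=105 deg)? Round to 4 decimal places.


d = sqrt(r1^2 + r2^2 - 2*r1*r2*cos(t2-t1))
d = sqrt(11^2 + 7^2 - 2*11*7*cos(105-210)) = 14.4865

14.4865


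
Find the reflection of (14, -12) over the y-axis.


Reflection across y-axis: (x, y) -> (-x, y)
(14, -12) -> (-14, -12)

(-14, -12)


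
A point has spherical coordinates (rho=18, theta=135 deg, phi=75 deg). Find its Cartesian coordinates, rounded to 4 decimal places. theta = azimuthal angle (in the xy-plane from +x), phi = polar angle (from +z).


x = 18 * sin(75) * cos(135) = -12.2942
y = 18 * sin(75) * sin(135) = 12.2942
z = 18 * cos(75) = 4.6587

(-12.2942, 12.2942, 4.6587)


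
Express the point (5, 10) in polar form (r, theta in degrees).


r = sqrt(5^2 + 10^2) = 11.1803
theta = atan2(10, 5) = 63.4349 degrees

r = 11.1803, theta = 63.4349 degrees


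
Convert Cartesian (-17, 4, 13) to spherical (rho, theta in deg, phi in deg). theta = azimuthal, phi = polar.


rho = sqrt((-17)^2 + 4^2 + 13^2) = 21.7715
theta = atan2(4, -17) = 166.7595 deg
phi = acos(13/21.7715) = 53.3368 deg

rho = 21.7715, theta = 166.7595 deg, phi = 53.3368 deg


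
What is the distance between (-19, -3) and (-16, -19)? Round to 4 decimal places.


d = sqrt((-16--19)^2 + (-19--3)^2) = 16.2788

16.2788


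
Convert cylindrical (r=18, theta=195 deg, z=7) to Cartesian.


x = 18 * cos(195) = -17.3867
y = 18 * sin(195) = -4.6587
z = 7

(-17.3867, -4.6587, 7)


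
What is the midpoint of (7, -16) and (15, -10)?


Midpoint = ((7+15)/2, (-16+-10)/2) = (11, -13)

(11, -13)


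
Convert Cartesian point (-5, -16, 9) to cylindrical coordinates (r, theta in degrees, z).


r = sqrt((-5)^2 + (-16)^2) = 16.7631
theta = atan2(-16, -5) = 252.646 deg
z = 9

r = 16.7631, theta = 252.646 deg, z = 9


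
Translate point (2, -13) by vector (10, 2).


Translation: (x+dx, y+dy) = (2+10, -13+2) = (12, -11)

(12, -11)


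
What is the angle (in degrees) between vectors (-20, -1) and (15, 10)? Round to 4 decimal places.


dot = -20*15 + -1*10 = -310
|u| = 20.025, |v| = 18.0278
cos(angle) = -0.8587
angle = 149.1723 degrees

149.1723 degrees


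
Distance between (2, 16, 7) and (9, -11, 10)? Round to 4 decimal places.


d = sqrt((9-2)^2 + (-11-16)^2 + (10-7)^2) = 28.0535

28.0535


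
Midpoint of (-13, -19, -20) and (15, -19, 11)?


Midpoint = ((-13+15)/2, (-19+-19)/2, (-20+11)/2) = (1, -19, -4.5)

(1, -19, -4.5)


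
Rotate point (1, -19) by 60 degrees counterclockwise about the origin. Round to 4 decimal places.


x' = 1*cos(60) - -19*sin(60) = 16.9545
y' = 1*sin(60) + -19*cos(60) = -8.634

(16.9545, -8.634)


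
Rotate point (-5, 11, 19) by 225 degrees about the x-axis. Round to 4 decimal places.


x' = -5
y' = 11*cos(225) - 19*sin(225) = 5.6569
z' = 11*sin(225) + 19*cos(225) = -21.2132

(-5, 5.6569, -21.2132)


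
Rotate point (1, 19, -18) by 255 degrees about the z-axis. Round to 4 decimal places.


x' = 1*cos(255) - 19*sin(255) = 18.0938
y' = 1*sin(255) + 19*cos(255) = -5.8835
z' = -18

(18.0938, -5.8835, -18)


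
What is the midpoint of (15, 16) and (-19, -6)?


Midpoint = ((15+-19)/2, (16+-6)/2) = (-2, 5)

(-2, 5)


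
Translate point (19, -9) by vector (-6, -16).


Translation: (x+dx, y+dy) = (19+-6, -9+-16) = (13, -25)

(13, -25)


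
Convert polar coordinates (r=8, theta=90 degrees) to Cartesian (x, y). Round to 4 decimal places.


x = 8 * cos(90) = 0
y = 8 * sin(90) = 8

(0, 8)


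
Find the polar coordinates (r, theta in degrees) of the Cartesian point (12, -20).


r = sqrt(12^2 + (-20)^2) = 23.3238
theta = atan2(-20, 12) = 300.9638 degrees

r = 23.3238, theta = 300.9638 degrees


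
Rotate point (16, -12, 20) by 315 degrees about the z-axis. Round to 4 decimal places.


x' = 16*cos(315) - -12*sin(315) = 2.8284
y' = 16*sin(315) + -12*cos(315) = -19.799
z' = 20

(2.8284, -19.799, 20)


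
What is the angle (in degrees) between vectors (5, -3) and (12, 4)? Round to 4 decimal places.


dot = 5*12 + -3*4 = 48
|u| = 5.831, |v| = 12.6491
cos(angle) = 0.6508
angle = 49.3987 degrees

49.3987 degrees


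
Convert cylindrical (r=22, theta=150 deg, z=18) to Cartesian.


x = 22 * cos(150) = -19.0526
y = 22 * sin(150) = 11
z = 18

(-19.0526, 11, 18)


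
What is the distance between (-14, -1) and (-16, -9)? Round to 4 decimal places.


d = sqrt((-16--14)^2 + (-9--1)^2) = 8.2462

8.2462


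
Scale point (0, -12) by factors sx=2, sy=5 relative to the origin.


Scaling: (x*sx, y*sy) = (0*2, -12*5) = (0, -60)

(0, -60)


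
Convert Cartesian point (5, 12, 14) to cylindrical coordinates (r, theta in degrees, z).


r = sqrt(5^2 + 12^2) = 13
theta = atan2(12, 5) = 67.3801 deg
z = 14

r = 13, theta = 67.3801 deg, z = 14


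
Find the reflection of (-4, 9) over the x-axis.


Reflection across x-axis: (x, y) -> (x, -y)
(-4, 9) -> (-4, -9)

(-4, -9)


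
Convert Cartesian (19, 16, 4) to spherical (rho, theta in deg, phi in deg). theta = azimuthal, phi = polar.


rho = sqrt(19^2 + 16^2 + 4^2) = 25.1595
theta = atan2(16, 19) = 40.1009 deg
phi = acos(4/25.1595) = 80.852 deg

rho = 25.1595, theta = 40.1009 deg, phi = 80.852 deg


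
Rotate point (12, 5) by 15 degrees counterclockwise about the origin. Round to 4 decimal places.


x' = 12*cos(15) - 5*sin(15) = 10.297
y' = 12*sin(15) + 5*cos(15) = 7.9355

(10.297, 7.9355)


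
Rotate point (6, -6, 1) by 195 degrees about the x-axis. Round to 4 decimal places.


x' = 6
y' = -6*cos(195) - 1*sin(195) = 6.0544
z' = -6*sin(195) + 1*cos(195) = 0.587

(6, 6.0544, 0.587)


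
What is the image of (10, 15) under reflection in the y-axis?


Reflection across y-axis: (x, y) -> (-x, y)
(10, 15) -> (-10, 15)

(-10, 15)


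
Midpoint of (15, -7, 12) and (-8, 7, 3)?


Midpoint = ((15+-8)/2, (-7+7)/2, (12+3)/2) = (3.5, 0, 7.5)

(3.5, 0, 7.5)


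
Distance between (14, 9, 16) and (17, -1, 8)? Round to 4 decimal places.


d = sqrt((17-14)^2 + (-1-9)^2 + (8-16)^2) = 13.1529

13.1529


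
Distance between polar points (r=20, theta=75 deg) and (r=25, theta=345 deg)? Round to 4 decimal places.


d = sqrt(r1^2 + r2^2 - 2*r1*r2*cos(t2-t1))
d = sqrt(20^2 + 25^2 - 2*20*25*cos(345-75)) = 32.0156

32.0156


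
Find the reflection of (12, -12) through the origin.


Reflection through origin: (x, y) -> (-x, -y)
(12, -12) -> (-12, 12)

(-12, 12)


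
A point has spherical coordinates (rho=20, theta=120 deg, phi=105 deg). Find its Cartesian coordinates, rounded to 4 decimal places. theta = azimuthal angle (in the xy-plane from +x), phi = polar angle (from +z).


x = 20 * sin(105) * cos(120) = -9.6593
y = 20 * sin(105) * sin(120) = 16.7303
z = 20 * cos(105) = -5.1764

(-9.6593, 16.7303, -5.1764)


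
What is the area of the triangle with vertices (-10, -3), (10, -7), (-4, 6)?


Area = |x1(y2-y3) + x2(y3-y1) + x3(y1-y2)| / 2
= |-10*(-7-6) + 10*(6--3) + -4*(-3--7)| / 2
= 102

102


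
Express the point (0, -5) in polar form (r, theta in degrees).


r = sqrt(0^2 + (-5)^2) = 5
theta = atan2(-5, 0) = 270 degrees

r = 5, theta = 270 degrees


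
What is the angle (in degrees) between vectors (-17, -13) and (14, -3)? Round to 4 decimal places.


dot = -17*14 + -13*-3 = -199
|u| = 21.4009, |v| = 14.3178
cos(angle) = -0.6494
angle = 130.4999 degrees

130.4999 degrees


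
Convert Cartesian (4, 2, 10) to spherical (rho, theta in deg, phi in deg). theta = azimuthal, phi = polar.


rho = sqrt(4^2 + 2^2 + 10^2) = 10.9545
theta = atan2(2, 4) = 26.5651 deg
phi = acos(10/10.9545) = 24.0948 deg

rho = 10.9545, theta = 26.5651 deg, phi = 24.0948 deg


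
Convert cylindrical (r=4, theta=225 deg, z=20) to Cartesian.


x = 4 * cos(225) = -2.8284
y = 4 * sin(225) = -2.8284
z = 20

(-2.8284, -2.8284, 20)


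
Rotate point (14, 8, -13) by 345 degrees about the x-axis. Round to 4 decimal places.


x' = 14
y' = 8*cos(345) - -13*sin(345) = 4.3628
z' = 8*sin(345) + -13*cos(345) = -14.6276

(14, 4.3628, -14.6276)


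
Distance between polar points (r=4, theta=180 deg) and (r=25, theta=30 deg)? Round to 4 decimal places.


d = sqrt(r1^2 + r2^2 - 2*r1*r2*cos(t2-t1))
d = sqrt(4^2 + 25^2 - 2*4*25*cos(30-180)) = 28.5343

28.5343


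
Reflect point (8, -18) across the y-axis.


Reflection across y-axis: (x, y) -> (-x, y)
(8, -18) -> (-8, -18)

(-8, -18)


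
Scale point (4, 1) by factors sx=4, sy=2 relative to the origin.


Scaling: (x*sx, y*sy) = (4*4, 1*2) = (16, 2)

(16, 2)


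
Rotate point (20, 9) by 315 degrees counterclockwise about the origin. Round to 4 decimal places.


x' = 20*cos(315) - 9*sin(315) = 20.5061
y' = 20*sin(315) + 9*cos(315) = -7.7782

(20.5061, -7.7782)


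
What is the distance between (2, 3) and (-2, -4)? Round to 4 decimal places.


d = sqrt((-2-2)^2 + (-4-3)^2) = 8.0623

8.0623


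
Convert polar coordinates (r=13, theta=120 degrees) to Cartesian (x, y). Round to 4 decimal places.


x = 13 * cos(120) = -6.5
y = 13 * sin(120) = 11.2583

(-6.5, 11.2583)


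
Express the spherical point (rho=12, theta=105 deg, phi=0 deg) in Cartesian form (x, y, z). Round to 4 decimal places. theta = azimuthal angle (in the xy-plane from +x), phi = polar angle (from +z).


x = 12 * sin(0) * cos(105) = 0
y = 12 * sin(0) * sin(105) = 0
z = 12 * cos(0) = 12

(0, 0, 12)


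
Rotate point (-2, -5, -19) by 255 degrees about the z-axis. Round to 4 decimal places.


x' = -2*cos(255) - -5*sin(255) = -4.312
y' = -2*sin(255) + -5*cos(255) = 3.2259
z' = -19

(-4.312, 3.2259, -19)


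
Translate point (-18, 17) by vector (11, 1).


Translation: (x+dx, y+dy) = (-18+11, 17+1) = (-7, 18)

(-7, 18)


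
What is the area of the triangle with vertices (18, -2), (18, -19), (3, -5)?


Area = |x1(y2-y3) + x2(y3-y1) + x3(y1-y2)| / 2
= |18*(-19--5) + 18*(-5--2) + 3*(-2--19)| / 2
= 127.5

127.5


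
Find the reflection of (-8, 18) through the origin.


Reflection through origin: (x, y) -> (-x, -y)
(-8, 18) -> (8, -18)

(8, -18)


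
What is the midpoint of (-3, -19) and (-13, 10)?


Midpoint = ((-3+-13)/2, (-19+10)/2) = (-8, -4.5)

(-8, -4.5)


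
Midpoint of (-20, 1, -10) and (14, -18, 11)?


Midpoint = ((-20+14)/2, (1+-18)/2, (-10+11)/2) = (-3, -8.5, 0.5)

(-3, -8.5, 0.5)


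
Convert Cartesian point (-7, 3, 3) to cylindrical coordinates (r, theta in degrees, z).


r = sqrt((-7)^2 + 3^2) = 7.6158
theta = atan2(3, -7) = 156.8014 deg
z = 3

r = 7.6158, theta = 156.8014 deg, z = 3


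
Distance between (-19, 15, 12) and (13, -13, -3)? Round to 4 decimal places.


d = sqrt((13--19)^2 + (-13-15)^2 + (-3-12)^2) = 45.0888

45.0888


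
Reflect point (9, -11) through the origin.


Reflection through origin: (x, y) -> (-x, -y)
(9, -11) -> (-9, 11)

(-9, 11)


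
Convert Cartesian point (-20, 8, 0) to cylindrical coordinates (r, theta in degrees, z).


r = sqrt((-20)^2 + 8^2) = 21.5407
theta = atan2(8, -20) = 158.1986 deg
z = 0

r = 21.5407, theta = 158.1986 deg, z = 0


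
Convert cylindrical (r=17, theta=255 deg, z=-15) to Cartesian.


x = 17 * cos(255) = -4.3999
y = 17 * sin(255) = -16.4207
z = -15

(-4.3999, -16.4207, -15)


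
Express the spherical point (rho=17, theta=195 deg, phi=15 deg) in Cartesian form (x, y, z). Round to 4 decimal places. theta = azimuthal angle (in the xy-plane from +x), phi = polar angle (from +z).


x = 17 * sin(15) * cos(195) = -4.25
y = 17 * sin(15) * sin(195) = -1.1388
z = 17 * cos(15) = 16.4207

(-4.25, -1.1388, 16.4207)


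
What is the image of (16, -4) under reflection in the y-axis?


Reflection across y-axis: (x, y) -> (-x, y)
(16, -4) -> (-16, -4)

(-16, -4)


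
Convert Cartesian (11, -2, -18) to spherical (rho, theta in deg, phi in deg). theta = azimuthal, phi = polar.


rho = sqrt(11^2 + (-2)^2 + (-18)^2) = 21.1896
theta = atan2(-2, 11) = 349.6952 deg
phi = acos(-18/21.1896) = 148.1543 deg

rho = 21.1896, theta = 349.6952 deg, phi = 148.1543 deg


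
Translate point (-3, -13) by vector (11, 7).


Translation: (x+dx, y+dy) = (-3+11, -13+7) = (8, -6)

(8, -6)


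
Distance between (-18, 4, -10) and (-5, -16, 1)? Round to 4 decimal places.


d = sqrt((-5--18)^2 + (-16-4)^2 + (1--10)^2) = 26.2679

26.2679


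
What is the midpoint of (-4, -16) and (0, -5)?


Midpoint = ((-4+0)/2, (-16+-5)/2) = (-2, -10.5)

(-2, -10.5)


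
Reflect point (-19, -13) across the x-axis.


Reflection across x-axis: (x, y) -> (x, -y)
(-19, -13) -> (-19, 13)

(-19, 13)


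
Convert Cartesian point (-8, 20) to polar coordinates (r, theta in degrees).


r = sqrt((-8)^2 + 20^2) = 21.5407
theta = atan2(20, -8) = 111.8014 degrees

r = 21.5407, theta = 111.8014 degrees


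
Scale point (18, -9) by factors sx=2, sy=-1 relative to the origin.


Scaling: (x*sx, y*sy) = (18*2, -9*-1) = (36, 9)

(36, 9)


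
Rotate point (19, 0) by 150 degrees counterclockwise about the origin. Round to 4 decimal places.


x' = 19*cos(150) - 0*sin(150) = -16.4545
y' = 19*sin(150) + 0*cos(150) = 9.5

(-16.4545, 9.5)


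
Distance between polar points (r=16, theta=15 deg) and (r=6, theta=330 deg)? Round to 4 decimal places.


d = sqrt(r1^2 + r2^2 - 2*r1*r2*cos(t2-t1))
d = sqrt(16^2 + 6^2 - 2*16*6*cos(330-15)) = 12.4994

12.4994


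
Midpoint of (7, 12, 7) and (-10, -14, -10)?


Midpoint = ((7+-10)/2, (12+-14)/2, (7+-10)/2) = (-1.5, -1, -1.5)

(-1.5, -1, -1.5)


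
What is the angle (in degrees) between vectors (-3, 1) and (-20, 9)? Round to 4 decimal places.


dot = -3*-20 + 1*9 = 69
|u| = 3.1623, |v| = 21.9317
cos(angle) = 0.9949
angle = 5.7928 degrees

5.7928 degrees


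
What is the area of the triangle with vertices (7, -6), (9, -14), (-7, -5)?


Area = |x1(y2-y3) + x2(y3-y1) + x3(y1-y2)| / 2
= |7*(-14--5) + 9*(-5--6) + -7*(-6--14)| / 2
= 55

55


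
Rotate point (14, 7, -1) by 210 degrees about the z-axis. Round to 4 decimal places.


x' = 14*cos(210) - 7*sin(210) = -8.6244
y' = 14*sin(210) + 7*cos(210) = -13.0622
z' = -1

(-8.6244, -13.0622, -1)


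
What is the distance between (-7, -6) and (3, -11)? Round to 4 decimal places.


d = sqrt((3--7)^2 + (-11--6)^2) = 11.1803

11.1803


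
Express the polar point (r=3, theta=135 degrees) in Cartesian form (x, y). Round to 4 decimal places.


x = 3 * cos(135) = -2.1213
y = 3 * sin(135) = 2.1213

(-2.1213, 2.1213)


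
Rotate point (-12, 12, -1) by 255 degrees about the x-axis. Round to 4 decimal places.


x' = -12
y' = 12*cos(255) - -1*sin(255) = -4.0718
z' = 12*sin(255) + -1*cos(255) = -11.3323

(-12, -4.0718, -11.3323)


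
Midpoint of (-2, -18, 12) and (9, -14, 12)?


Midpoint = ((-2+9)/2, (-18+-14)/2, (12+12)/2) = (3.5, -16, 12)

(3.5, -16, 12)


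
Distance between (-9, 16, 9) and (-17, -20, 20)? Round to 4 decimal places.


d = sqrt((-17--9)^2 + (-20-16)^2 + (20-9)^2) = 38.4838

38.4838


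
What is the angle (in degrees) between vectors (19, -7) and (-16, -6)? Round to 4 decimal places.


dot = 19*-16 + -7*-6 = -262
|u| = 20.2485, |v| = 17.088
cos(angle) = -0.7572
angle = 139.2191 degrees

139.2191 degrees


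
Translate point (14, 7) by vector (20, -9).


Translation: (x+dx, y+dy) = (14+20, 7+-9) = (34, -2)

(34, -2)


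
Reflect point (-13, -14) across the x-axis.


Reflection across x-axis: (x, y) -> (x, -y)
(-13, -14) -> (-13, 14)

(-13, 14)


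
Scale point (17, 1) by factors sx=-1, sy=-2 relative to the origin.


Scaling: (x*sx, y*sy) = (17*-1, 1*-2) = (-17, -2)

(-17, -2)


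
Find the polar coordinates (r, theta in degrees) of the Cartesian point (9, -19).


r = sqrt(9^2 + (-19)^2) = 21.0238
theta = atan2(-19, 9) = 295.3462 degrees

r = 21.0238, theta = 295.3462 degrees


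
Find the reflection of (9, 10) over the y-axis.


Reflection across y-axis: (x, y) -> (-x, y)
(9, 10) -> (-9, 10)

(-9, 10)


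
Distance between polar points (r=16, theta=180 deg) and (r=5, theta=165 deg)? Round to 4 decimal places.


d = sqrt(r1^2 + r2^2 - 2*r1*r2*cos(t2-t1))
d = sqrt(16^2 + 5^2 - 2*16*5*cos(165-180)) = 11.2451

11.2451


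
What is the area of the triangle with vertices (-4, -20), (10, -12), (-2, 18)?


Area = |x1(y2-y3) + x2(y3-y1) + x3(y1-y2)| / 2
= |-4*(-12-18) + 10*(18--20) + -2*(-20--12)| / 2
= 258

258


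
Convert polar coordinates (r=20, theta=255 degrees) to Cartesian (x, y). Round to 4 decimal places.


x = 20 * cos(255) = -5.1764
y = 20 * sin(255) = -19.3185

(-5.1764, -19.3185)


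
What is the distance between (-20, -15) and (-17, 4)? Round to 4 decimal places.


d = sqrt((-17--20)^2 + (4--15)^2) = 19.2354

19.2354


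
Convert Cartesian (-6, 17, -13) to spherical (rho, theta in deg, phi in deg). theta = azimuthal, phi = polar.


rho = sqrt((-6)^2 + 17^2 + (-13)^2) = 22.2261
theta = atan2(17, -6) = 109.44 deg
phi = acos(-13/22.2261) = 125.7958 deg

rho = 22.2261, theta = 109.44 deg, phi = 125.7958 deg


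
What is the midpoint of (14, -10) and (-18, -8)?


Midpoint = ((14+-18)/2, (-10+-8)/2) = (-2, -9)

(-2, -9)


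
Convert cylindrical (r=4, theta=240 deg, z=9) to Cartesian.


x = 4 * cos(240) = -2
y = 4 * sin(240) = -3.4641
z = 9

(-2, -3.4641, 9)


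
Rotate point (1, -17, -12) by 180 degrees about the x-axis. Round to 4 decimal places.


x' = 1
y' = -17*cos(180) - -12*sin(180) = 17
z' = -17*sin(180) + -12*cos(180) = 12

(1, 17, 12)


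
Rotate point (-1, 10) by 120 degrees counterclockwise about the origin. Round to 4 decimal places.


x' = -1*cos(120) - 10*sin(120) = -8.1603
y' = -1*sin(120) + 10*cos(120) = -5.866

(-8.1603, -5.866)


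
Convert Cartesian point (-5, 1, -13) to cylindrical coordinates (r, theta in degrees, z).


r = sqrt((-5)^2 + 1^2) = 5.099
theta = atan2(1, -5) = 168.6901 deg
z = -13

r = 5.099, theta = 168.6901 deg, z = -13


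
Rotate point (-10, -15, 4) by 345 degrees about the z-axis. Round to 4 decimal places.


x' = -10*cos(345) - -15*sin(345) = -13.5415
y' = -10*sin(345) + -15*cos(345) = -11.9007
z' = 4

(-13.5415, -11.9007, 4)


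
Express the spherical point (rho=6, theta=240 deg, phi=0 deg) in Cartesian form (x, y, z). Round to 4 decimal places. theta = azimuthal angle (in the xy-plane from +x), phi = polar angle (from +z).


x = 6 * sin(0) * cos(240) = 0
y = 6 * sin(0) * sin(240) = 0
z = 6 * cos(0) = 6

(0, 0, 6)


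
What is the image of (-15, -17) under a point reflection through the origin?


Reflection through origin: (x, y) -> (-x, -y)
(-15, -17) -> (15, 17)

(15, 17)


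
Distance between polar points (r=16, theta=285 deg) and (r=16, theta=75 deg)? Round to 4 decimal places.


d = sqrt(r1^2 + r2^2 - 2*r1*r2*cos(t2-t1))
d = sqrt(16^2 + 16^2 - 2*16*16*cos(75-285)) = 30.9096

30.9096


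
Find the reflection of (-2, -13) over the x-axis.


Reflection across x-axis: (x, y) -> (x, -y)
(-2, -13) -> (-2, 13)

(-2, 13)


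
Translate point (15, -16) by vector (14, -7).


Translation: (x+dx, y+dy) = (15+14, -16+-7) = (29, -23)

(29, -23)


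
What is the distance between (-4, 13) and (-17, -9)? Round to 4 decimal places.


d = sqrt((-17--4)^2 + (-9-13)^2) = 25.5539

25.5539


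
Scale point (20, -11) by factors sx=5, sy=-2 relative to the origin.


Scaling: (x*sx, y*sy) = (20*5, -11*-2) = (100, 22)

(100, 22)


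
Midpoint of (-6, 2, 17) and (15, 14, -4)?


Midpoint = ((-6+15)/2, (2+14)/2, (17+-4)/2) = (4.5, 8, 6.5)

(4.5, 8, 6.5)


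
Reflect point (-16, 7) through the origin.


Reflection through origin: (x, y) -> (-x, -y)
(-16, 7) -> (16, -7)

(16, -7)


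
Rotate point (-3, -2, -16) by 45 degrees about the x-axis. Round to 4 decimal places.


x' = -3
y' = -2*cos(45) - -16*sin(45) = 9.8995
z' = -2*sin(45) + -16*cos(45) = -12.7279

(-3, 9.8995, -12.7279)


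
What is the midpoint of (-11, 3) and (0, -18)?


Midpoint = ((-11+0)/2, (3+-18)/2) = (-5.5, -7.5)

(-5.5, -7.5)


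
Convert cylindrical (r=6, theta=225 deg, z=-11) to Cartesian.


x = 6 * cos(225) = -4.2426
y = 6 * sin(225) = -4.2426
z = -11

(-4.2426, -4.2426, -11)


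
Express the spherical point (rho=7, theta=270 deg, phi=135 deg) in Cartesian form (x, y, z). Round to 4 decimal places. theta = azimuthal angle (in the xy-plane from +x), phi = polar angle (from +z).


x = 7 * sin(135) * cos(270) = 0
y = 7 * sin(135) * sin(270) = -4.9497
z = 7 * cos(135) = -4.9497

(0, -4.9497, -4.9497)


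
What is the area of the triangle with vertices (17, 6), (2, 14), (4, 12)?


Area = |x1(y2-y3) + x2(y3-y1) + x3(y1-y2)| / 2
= |17*(14-12) + 2*(12-6) + 4*(6-14)| / 2
= 7

7


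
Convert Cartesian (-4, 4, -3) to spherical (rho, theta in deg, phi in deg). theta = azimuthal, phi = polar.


rho = sqrt((-4)^2 + 4^2 + (-3)^2) = 6.4031
theta = atan2(4, -4) = 135 deg
phi = acos(-3/6.4031) = 117.9384 deg

rho = 6.4031, theta = 135 deg, phi = 117.9384 deg


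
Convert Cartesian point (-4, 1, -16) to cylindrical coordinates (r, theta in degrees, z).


r = sqrt((-4)^2 + 1^2) = 4.1231
theta = atan2(1, -4) = 165.9638 deg
z = -16

r = 4.1231, theta = 165.9638 deg, z = -16


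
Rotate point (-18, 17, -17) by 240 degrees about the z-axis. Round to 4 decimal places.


x' = -18*cos(240) - 17*sin(240) = 23.7224
y' = -18*sin(240) + 17*cos(240) = 7.0885
z' = -17

(23.7224, 7.0885, -17)


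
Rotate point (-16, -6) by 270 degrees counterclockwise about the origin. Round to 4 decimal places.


x' = -16*cos(270) - -6*sin(270) = -6
y' = -16*sin(270) + -6*cos(270) = 16

(-6, 16)


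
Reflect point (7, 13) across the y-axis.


Reflection across y-axis: (x, y) -> (-x, y)
(7, 13) -> (-7, 13)

(-7, 13)


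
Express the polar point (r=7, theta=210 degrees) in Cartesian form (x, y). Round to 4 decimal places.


x = 7 * cos(210) = -6.0622
y = 7 * sin(210) = -3.5

(-6.0622, -3.5)


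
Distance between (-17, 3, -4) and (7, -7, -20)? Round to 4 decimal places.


d = sqrt((7--17)^2 + (-7-3)^2 + (-20--4)^2) = 30.5287

30.5287


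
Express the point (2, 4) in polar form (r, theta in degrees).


r = sqrt(2^2 + 4^2) = 4.4721
theta = atan2(4, 2) = 63.4349 degrees

r = 4.4721, theta = 63.4349 degrees


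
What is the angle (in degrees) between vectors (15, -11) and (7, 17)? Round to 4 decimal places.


dot = 15*7 + -11*17 = -82
|u| = 18.6011, |v| = 18.3848
cos(angle) = -0.2398
angle = 103.8737 degrees

103.8737 degrees


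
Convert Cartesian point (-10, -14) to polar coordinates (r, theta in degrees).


r = sqrt((-10)^2 + (-14)^2) = 17.2047
theta = atan2(-14, -10) = 234.4623 degrees

r = 17.2047, theta = 234.4623 degrees


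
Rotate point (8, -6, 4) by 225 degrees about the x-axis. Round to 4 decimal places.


x' = 8
y' = -6*cos(225) - 4*sin(225) = 7.0711
z' = -6*sin(225) + 4*cos(225) = 1.4142

(8, 7.0711, 1.4142)


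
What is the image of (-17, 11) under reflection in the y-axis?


Reflection across y-axis: (x, y) -> (-x, y)
(-17, 11) -> (17, 11)

(17, 11)


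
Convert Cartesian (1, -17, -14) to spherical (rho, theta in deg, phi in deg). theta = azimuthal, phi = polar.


rho = sqrt(1^2 + (-17)^2 + (-14)^2) = 22.0454
theta = atan2(-17, 1) = 273.3665 deg
phi = acos(-14/22.0454) = 129.4239 deg

rho = 22.0454, theta = 273.3665 deg, phi = 129.4239 deg


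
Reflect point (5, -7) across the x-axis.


Reflection across x-axis: (x, y) -> (x, -y)
(5, -7) -> (5, 7)

(5, 7)


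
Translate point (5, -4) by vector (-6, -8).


Translation: (x+dx, y+dy) = (5+-6, -4+-8) = (-1, -12)

(-1, -12)


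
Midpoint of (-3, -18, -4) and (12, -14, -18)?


Midpoint = ((-3+12)/2, (-18+-14)/2, (-4+-18)/2) = (4.5, -16, -11)

(4.5, -16, -11)


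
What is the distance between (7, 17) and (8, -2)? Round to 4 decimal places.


d = sqrt((8-7)^2 + (-2-17)^2) = 19.0263

19.0263


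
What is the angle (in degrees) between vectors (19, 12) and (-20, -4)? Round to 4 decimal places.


dot = 19*-20 + 12*-4 = -428
|u| = 22.4722, |v| = 20.3961
cos(angle) = -0.9338
angle = 159.0343 degrees

159.0343 degrees


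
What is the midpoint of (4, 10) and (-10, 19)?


Midpoint = ((4+-10)/2, (10+19)/2) = (-3, 14.5)

(-3, 14.5)


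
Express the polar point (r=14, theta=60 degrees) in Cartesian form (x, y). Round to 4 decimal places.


x = 14 * cos(60) = 7
y = 14 * sin(60) = 12.1244

(7, 12.1244)


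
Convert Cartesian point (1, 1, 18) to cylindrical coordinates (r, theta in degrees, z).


r = sqrt(1^2 + 1^2) = 1.4142
theta = atan2(1, 1) = 45 deg
z = 18

r = 1.4142, theta = 45 deg, z = 18


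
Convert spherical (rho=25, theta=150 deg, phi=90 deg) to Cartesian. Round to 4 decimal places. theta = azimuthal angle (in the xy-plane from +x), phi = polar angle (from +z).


x = 25 * sin(90) * cos(150) = -21.6506
y = 25 * sin(90) * sin(150) = 12.5
z = 25 * cos(90) = 0

(-21.6506, 12.5, 0)


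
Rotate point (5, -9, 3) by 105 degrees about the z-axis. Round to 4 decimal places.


x' = 5*cos(105) - -9*sin(105) = 7.3992
y' = 5*sin(105) + -9*cos(105) = 7.159
z' = 3

(7.3992, 7.159, 3)


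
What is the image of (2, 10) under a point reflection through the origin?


Reflection through origin: (x, y) -> (-x, -y)
(2, 10) -> (-2, -10)

(-2, -10)


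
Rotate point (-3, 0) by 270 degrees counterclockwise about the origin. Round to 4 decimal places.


x' = -3*cos(270) - 0*sin(270) = 0
y' = -3*sin(270) + 0*cos(270) = 3

(0, 3)


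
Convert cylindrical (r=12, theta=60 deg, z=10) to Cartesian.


x = 12 * cos(60) = 6
y = 12 * sin(60) = 10.3923
z = 10

(6, 10.3923, 10)


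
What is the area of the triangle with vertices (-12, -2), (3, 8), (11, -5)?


Area = |x1(y2-y3) + x2(y3-y1) + x3(y1-y2)| / 2
= |-12*(8--5) + 3*(-5--2) + 11*(-2-8)| / 2
= 137.5

137.5


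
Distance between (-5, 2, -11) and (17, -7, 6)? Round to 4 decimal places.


d = sqrt((17--5)^2 + (-7-2)^2 + (6--11)^2) = 29.2233

29.2233


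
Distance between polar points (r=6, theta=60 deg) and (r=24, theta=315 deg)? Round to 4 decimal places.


d = sqrt(r1^2 + r2^2 - 2*r1*r2*cos(t2-t1))
d = sqrt(6^2 + 24^2 - 2*6*24*cos(315-60)) = 26.2019

26.2019


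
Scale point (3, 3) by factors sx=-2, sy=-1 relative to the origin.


Scaling: (x*sx, y*sy) = (3*-2, 3*-1) = (-6, -3)

(-6, -3)


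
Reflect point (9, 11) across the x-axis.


Reflection across x-axis: (x, y) -> (x, -y)
(9, 11) -> (9, -11)

(9, -11)


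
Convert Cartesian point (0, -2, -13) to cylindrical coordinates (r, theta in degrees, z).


r = sqrt(0^2 + (-2)^2) = 2
theta = atan2(-2, 0) = 270 deg
z = -13

r = 2, theta = 270 deg, z = -13


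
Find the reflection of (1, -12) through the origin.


Reflection through origin: (x, y) -> (-x, -y)
(1, -12) -> (-1, 12)

(-1, 12)


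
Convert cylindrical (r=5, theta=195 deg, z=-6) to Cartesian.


x = 5 * cos(195) = -4.8296
y = 5 * sin(195) = -1.2941
z = -6

(-4.8296, -1.2941, -6)


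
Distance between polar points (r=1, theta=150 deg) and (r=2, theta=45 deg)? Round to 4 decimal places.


d = sqrt(r1^2 + r2^2 - 2*r1*r2*cos(t2-t1))
d = sqrt(1^2 + 2^2 - 2*1*2*cos(45-150)) = 2.4567

2.4567


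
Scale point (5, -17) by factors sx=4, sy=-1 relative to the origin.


Scaling: (x*sx, y*sy) = (5*4, -17*-1) = (20, 17)

(20, 17)


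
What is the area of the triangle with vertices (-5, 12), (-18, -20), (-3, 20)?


Area = |x1(y2-y3) + x2(y3-y1) + x3(y1-y2)| / 2
= |-5*(-20-20) + -18*(20-12) + -3*(12--20)| / 2
= 20

20


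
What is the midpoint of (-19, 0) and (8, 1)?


Midpoint = ((-19+8)/2, (0+1)/2) = (-5.5, 0.5)

(-5.5, 0.5)


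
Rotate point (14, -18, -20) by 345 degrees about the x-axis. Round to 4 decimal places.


x' = 14
y' = -18*cos(345) - -20*sin(345) = -22.563
z' = -18*sin(345) + -20*cos(345) = -14.6598

(14, -22.563, -14.6598)


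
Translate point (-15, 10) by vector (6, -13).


Translation: (x+dx, y+dy) = (-15+6, 10+-13) = (-9, -3)

(-9, -3)


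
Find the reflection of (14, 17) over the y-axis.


Reflection across y-axis: (x, y) -> (-x, y)
(14, 17) -> (-14, 17)

(-14, 17)
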